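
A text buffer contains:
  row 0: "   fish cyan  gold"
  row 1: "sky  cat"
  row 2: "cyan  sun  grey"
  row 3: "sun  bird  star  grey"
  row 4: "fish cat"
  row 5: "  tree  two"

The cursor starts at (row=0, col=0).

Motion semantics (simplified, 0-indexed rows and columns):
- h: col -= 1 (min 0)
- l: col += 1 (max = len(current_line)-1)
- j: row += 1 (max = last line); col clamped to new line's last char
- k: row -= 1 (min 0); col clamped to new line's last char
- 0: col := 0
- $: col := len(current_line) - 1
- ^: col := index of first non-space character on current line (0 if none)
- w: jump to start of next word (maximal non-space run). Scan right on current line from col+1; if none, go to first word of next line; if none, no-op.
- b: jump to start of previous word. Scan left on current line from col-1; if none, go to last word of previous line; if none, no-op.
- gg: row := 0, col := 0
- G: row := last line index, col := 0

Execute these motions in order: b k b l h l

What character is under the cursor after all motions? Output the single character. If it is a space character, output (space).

Answer: (space)

Derivation:
After 1 (b): row=0 col=0 char='_'
After 2 (k): row=0 col=0 char='_'
After 3 (b): row=0 col=0 char='_'
After 4 (l): row=0 col=1 char='_'
After 5 (h): row=0 col=0 char='_'
After 6 (l): row=0 col=1 char='_'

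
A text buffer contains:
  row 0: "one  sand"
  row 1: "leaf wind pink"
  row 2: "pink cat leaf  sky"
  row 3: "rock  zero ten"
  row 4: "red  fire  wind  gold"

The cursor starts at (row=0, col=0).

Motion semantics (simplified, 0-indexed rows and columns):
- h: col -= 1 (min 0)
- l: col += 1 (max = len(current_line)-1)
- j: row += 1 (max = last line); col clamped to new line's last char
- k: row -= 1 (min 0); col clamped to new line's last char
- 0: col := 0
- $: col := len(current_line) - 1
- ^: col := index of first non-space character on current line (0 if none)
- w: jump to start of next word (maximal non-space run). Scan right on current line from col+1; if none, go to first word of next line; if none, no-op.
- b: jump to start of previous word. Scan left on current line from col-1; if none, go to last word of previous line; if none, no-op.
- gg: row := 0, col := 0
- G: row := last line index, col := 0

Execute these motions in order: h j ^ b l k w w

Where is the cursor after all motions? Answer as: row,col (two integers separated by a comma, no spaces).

Answer: 1,5

Derivation:
After 1 (h): row=0 col=0 char='o'
After 2 (j): row=1 col=0 char='l'
After 3 (^): row=1 col=0 char='l'
After 4 (b): row=0 col=5 char='s'
After 5 (l): row=0 col=6 char='a'
After 6 (k): row=0 col=6 char='a'
After 7 (w): row=1 col=0 char='l'
After 8 (w): row=1 col=5 char='w'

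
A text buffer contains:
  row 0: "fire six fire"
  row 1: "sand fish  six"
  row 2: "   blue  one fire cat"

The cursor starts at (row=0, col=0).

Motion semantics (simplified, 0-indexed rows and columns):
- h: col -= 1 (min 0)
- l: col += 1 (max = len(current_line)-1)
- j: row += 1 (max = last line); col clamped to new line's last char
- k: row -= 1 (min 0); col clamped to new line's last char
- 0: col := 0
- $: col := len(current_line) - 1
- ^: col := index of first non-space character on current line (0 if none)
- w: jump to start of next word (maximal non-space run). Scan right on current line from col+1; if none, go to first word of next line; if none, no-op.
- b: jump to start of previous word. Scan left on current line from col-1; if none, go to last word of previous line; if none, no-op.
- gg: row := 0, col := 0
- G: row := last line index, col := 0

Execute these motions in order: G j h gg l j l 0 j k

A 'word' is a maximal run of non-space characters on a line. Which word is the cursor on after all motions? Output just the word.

After 1 (G): row=2 col=0 char='_'
After 2 (j): row=2 col=0 char='_'
After 3 (h): row=2 col=0 char='_'
After 4 (gg): row=0 col=0 char='f'
After 5 (l): row=0 col=1 char='i'
After 6 (j): row=1 col=1 char='a'
After 7 (l): row=1 col=2 char='n'
After 8 (0): row=1 col=0 char='s'
After 9 (j): row=2 col=0 char='_'
After 10 (k): row=1 col=0 char='s'

Answer: sand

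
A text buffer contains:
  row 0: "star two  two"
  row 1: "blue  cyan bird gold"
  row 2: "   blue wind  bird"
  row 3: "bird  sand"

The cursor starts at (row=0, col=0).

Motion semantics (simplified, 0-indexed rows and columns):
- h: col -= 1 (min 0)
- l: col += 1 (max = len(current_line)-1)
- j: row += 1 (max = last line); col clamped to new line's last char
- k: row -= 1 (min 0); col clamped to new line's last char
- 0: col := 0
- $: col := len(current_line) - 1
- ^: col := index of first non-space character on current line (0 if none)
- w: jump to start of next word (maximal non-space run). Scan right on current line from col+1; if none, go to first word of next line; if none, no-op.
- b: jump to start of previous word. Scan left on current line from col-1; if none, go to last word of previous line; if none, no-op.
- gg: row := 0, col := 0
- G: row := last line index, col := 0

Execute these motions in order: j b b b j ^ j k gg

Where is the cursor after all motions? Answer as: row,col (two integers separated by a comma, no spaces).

After 1 (j): row=1 col=0 char='b'
After 2 (b): row=0 col=10 char='t'
After 3 (b): row=0 col=5 char='t'
After 4 (b): row=0 col=0 char='s'
After 5 (j): row=1 col=0 char='b'
After 6 (^): row=1 col=0 char='b'
After 7 (j): row=2 col=0 char='_'
After 8 (k): row=1 col=0 char='b'
After 9 (gg): row=0 col=0 char='s'

Answer: 0,0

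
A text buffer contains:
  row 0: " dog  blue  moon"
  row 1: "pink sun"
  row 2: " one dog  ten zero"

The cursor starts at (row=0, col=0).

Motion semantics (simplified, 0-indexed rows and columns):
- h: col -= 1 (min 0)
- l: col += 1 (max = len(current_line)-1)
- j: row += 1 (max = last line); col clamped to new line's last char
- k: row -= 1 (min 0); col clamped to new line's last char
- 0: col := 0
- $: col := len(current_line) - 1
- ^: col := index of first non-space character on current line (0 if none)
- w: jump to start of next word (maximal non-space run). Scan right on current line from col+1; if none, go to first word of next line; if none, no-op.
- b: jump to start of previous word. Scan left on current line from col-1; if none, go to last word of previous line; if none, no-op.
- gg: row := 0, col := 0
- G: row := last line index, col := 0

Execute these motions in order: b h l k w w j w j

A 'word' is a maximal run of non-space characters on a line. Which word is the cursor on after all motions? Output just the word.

Answer: one

Derivation:
After 1 (b): row=0 col=0 char='_'
After 2 (h): row=0 col=0 char='_'
After 3 (l): row=0 col=1 char='d'
After 4 (k): row=0 col=1 char='d'
After 5 (w): row=0 col=6 char='b'
After 6 (w): row=0 col=12 char='m'
After 7 (j): row=1 col=7 char='n'
After 8 (w): row=2 col=1 char='o'
After 9 (j): row=2 col=1 char='o'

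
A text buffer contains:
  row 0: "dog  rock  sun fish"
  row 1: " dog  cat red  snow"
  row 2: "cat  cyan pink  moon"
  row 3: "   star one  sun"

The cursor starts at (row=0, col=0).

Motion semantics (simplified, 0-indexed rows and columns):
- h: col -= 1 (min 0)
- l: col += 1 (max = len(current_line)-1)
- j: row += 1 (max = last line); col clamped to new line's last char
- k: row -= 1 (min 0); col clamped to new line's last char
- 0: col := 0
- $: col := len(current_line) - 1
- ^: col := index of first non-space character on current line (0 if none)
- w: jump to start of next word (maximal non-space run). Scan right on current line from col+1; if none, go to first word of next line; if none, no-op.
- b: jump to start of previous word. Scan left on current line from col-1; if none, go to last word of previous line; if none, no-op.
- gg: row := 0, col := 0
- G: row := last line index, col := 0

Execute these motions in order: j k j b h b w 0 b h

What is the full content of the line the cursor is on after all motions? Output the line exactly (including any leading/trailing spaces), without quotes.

Answer: dog  rock  sun fish

Derivation:
After 1 (j): row=1 col=0 char='_'
After 2 (k): row=0 col=0 char='d'
After 3 (j): row=1 col=0 char='_'
After 4 (b): row=0 col=15 char='f'
After 5 (h): row=0 col=14 char='_'
After 6 (b): row=0 col=11 char='s'
After 7 (w): row=0 col=15 char='f'
After 8 (0): row=0 col=0 char='d'
After 9 (b): row=0 col=0 char='d'
After 10 (h): row=0 col=0 char='d'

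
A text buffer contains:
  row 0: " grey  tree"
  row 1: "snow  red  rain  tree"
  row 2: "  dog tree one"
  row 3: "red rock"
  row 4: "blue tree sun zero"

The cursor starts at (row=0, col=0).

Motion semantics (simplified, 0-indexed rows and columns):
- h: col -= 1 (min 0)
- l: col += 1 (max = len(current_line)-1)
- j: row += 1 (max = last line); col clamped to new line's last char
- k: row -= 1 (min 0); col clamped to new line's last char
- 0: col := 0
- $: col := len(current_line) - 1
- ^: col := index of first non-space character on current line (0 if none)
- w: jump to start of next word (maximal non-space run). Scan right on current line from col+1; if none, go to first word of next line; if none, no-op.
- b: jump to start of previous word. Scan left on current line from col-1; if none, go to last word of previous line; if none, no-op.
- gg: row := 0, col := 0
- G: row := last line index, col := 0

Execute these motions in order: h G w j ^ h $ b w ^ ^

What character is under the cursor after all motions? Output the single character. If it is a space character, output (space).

Answer: b

Derivation:
After 1 (h): row=0 col=0 char='_'
After 2 (G): row=4 col=0 char='b'
After 3 (w): row=4 col=5 char='t'
After 4 (j): row=4 col=5 char='t'
After 5 (^): row=4 col=0 char='b'
After 6 (h): row=4 col=0 char='b'
After 7 ($): row=4 col=17 char='o'
After 8 (b): row=4 col=14 char='z'
After 9 (w): row=4 col=14 char='z'
After 10 (^): row=4 col=0 char='b'
After 11 (^): row=4 col=0 char='b'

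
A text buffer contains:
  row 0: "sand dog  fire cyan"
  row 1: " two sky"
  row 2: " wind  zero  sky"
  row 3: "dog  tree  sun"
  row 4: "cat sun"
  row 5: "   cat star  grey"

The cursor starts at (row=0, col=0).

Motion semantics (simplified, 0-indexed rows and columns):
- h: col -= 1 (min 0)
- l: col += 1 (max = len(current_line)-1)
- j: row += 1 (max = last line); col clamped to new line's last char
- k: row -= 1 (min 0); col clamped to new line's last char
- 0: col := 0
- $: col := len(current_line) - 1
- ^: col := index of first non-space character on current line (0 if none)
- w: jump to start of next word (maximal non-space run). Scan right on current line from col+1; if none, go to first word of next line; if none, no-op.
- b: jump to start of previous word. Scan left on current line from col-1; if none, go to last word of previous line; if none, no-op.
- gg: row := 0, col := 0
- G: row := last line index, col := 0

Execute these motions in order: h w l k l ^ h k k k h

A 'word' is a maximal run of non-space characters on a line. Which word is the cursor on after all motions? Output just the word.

Answer: sand

Derivation:
After 1 (h): row=0 col=0 char='s'
After 2 (w): row=0 col=5 char='d'
After 3 (l): row=0 col=6 char='o'
After 4 (k): row=0 col=6 char='o'
After 5 (l): row=0 col=7 char='g'
After 6 (^): row=0 col=0 char='s'
After 7 (h): row=0 col=0 char='s'
After 8 (k): row=0 col=0 char='s'
After 9 (k): row=0 col=0 char='s'
After 10 (k): row=0 col=0 char='s'
After 11 (h): row=0 col=0 char='s'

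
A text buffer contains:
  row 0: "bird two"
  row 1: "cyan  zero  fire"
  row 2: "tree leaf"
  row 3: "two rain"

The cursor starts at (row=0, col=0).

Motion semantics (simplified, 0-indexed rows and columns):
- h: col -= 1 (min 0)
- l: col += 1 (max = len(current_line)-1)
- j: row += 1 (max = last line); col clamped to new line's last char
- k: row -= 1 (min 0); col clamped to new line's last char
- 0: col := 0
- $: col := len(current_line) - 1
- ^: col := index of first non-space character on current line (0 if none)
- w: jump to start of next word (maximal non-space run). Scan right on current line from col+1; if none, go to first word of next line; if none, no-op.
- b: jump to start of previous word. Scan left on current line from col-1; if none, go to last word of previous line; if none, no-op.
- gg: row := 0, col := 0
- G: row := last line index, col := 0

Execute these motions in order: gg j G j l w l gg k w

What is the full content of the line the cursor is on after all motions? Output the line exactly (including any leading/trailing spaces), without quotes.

After 1 (gg): row=0 col=0 char='b'
After 2 (j): row=1 col=0 char='c'
After 3 (G): row=3 col=0 char='t'
After 4 (j): row=3 col=0 char='t'
After 5 (l): row=3 col=1 char='w'
After 6 (w): row=3 col=4 char='r'
After 7 (l): row=3 col=5 char='a'
After 8 (gg): row=0 col=0 char='b'
After 9 (k): row=0 col=0 char='b'
After 10 (w): row=0 col=5 char='t'

Answer: bird two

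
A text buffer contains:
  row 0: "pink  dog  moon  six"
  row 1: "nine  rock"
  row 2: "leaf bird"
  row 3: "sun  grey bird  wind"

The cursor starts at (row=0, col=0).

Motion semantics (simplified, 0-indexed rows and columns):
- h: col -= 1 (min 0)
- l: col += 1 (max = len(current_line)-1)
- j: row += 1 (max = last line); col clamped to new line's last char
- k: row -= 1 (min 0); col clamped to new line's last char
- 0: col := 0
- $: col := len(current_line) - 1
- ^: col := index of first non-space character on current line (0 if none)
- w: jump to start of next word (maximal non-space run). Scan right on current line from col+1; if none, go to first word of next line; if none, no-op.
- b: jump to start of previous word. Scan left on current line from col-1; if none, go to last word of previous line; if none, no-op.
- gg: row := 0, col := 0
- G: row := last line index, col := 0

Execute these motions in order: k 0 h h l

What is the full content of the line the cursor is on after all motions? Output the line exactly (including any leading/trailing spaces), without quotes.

Answer: pink  dog  moon  six

Derivation:
After 1 (k): row=0 col=0 char='p'
After 2 (0): row=0 col=0 char='p'
After 3 (h): row=0 col=0 char='p'
After 4 (h): row=0 col=0 char='p'
After 5 (l): row=0 col=1 char='i'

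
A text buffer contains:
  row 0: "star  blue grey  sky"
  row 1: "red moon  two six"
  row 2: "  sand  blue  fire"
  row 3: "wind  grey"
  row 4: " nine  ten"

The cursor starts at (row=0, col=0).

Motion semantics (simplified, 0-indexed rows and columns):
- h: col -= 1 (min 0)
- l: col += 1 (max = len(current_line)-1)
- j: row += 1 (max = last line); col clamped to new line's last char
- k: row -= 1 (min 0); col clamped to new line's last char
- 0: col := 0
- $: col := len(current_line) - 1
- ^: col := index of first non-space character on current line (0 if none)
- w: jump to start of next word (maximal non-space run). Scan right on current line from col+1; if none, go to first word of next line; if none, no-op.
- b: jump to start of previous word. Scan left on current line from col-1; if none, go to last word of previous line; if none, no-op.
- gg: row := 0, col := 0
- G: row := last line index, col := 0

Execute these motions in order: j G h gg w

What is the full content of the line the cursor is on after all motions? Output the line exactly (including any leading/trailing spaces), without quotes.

Answer: star  blue grey  sky

Derivation:
After 1 (j): row=1 col=0 char='r'
After 2 (G): row=4 col=0 char='_'
After 3 (h): row=4 col=0 char='_'
After 4 (gg): row=0 col=0 char='s'
After 5 (w): row=0 col=6 char='b'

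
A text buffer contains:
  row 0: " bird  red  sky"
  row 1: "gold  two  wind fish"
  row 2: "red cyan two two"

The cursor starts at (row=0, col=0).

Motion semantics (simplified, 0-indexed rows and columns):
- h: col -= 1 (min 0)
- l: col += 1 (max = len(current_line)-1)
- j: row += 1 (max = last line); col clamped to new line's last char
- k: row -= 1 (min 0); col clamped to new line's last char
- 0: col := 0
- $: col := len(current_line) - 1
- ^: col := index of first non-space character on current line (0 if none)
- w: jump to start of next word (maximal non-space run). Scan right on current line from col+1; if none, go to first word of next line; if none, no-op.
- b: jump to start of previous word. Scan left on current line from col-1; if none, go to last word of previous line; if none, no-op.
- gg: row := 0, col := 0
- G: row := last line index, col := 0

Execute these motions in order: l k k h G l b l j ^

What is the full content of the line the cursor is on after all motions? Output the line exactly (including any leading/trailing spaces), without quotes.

After 1 (l): row=0 col=1 char='b'
After 2 (k): row=0 col=1 char='b'
After 3 (k): row=0 col=1 char='b'
After 4 (h): row=0 col=0 char='_'
After 5 (G): row=2 col=0 char='r'
After 6 (l): row=2 col=1 char='e'
After 7 (b): row=2 col=0 char='r'
After 8 (l): row=2 col=1 char='e'
After 9 (j): row=2 col=1 char='e'
After 10 (^): row=2 col=0 char='r'

Answer: red cyan two two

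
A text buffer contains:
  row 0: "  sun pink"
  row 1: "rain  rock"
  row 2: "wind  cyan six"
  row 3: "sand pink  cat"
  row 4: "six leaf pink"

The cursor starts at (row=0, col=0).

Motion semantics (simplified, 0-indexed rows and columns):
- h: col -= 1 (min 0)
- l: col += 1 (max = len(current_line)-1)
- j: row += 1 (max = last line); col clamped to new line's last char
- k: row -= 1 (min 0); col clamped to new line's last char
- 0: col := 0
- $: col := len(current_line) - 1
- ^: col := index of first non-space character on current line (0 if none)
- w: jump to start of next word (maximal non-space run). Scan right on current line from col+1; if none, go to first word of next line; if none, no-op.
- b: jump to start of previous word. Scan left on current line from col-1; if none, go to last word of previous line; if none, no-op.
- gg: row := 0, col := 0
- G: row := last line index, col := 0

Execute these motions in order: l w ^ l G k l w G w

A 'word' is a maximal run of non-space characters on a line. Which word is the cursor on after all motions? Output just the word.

After 1 (l): row=0 col=1 char='_'
After 2 (w): row=0 col=2 char='s'
After 3 (^): row=0 col=2 char='s'
After 4 (l): row=0 col=3 char='u'
After 5 (G): row=4 col=0 char='s'
After 6 (k): row=3 col=0 char='s'
After 7 (l): row=3 col=1 char='a'
After 8 (w): row=3 col=5 char='p'
After 9 (G): row=4 col=0 char='s'
After 10 (w): row=4 col=4 char='l'

Answer: leaf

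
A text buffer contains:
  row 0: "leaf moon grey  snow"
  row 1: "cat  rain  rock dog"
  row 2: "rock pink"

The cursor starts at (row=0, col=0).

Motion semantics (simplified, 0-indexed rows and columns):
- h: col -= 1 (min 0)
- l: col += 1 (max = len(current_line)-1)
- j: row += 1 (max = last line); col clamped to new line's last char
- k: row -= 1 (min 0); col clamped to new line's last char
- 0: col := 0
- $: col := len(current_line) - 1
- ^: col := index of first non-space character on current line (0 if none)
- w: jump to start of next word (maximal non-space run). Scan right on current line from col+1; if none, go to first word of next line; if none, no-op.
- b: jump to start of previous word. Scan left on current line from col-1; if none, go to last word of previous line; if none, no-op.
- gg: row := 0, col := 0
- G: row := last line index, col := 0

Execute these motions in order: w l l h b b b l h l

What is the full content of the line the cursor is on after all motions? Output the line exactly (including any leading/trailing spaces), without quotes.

Answer: leaf moon grey  snow

Derivation:
After 1 (w): row=0 col=5 char='m'
After 2 (l): row=0 col=6 char='o'
After 3 (l): row=0 col=7 char='o'
After 4 (h): row=0 col=6 char='o'
After 5 (b): row=0 col=5 char='m'
After 6 (b): row=0 col=0 char='l'
After 7 (b): row=0 col=0 char='l'
After 8 (l): row=0 col=1 char='e'
After 9 (h): row=0 col=0 char='l'
After 10 (l): row=0 col=1 char='e'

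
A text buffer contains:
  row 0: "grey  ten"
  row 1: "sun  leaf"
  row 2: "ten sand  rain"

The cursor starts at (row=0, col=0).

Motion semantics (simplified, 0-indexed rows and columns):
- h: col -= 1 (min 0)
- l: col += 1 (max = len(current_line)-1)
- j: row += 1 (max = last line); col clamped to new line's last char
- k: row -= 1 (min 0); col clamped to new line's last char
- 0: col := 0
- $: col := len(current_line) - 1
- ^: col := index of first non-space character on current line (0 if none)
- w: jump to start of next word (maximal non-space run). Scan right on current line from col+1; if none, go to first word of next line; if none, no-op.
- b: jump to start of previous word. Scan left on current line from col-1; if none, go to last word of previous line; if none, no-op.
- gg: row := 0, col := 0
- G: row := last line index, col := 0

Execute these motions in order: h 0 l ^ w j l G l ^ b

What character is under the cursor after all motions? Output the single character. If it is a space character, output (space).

After 1 (h): row=0 col=0 char='g'
After 2 (0): row=0 col=0 char='g'
After 3 (l): row=0 col=1 char='r'
After 4 (^): row=0 col=0 char='g'
After 5 (w): row=0 col=6 char='t'
After 6 (j): row=1 col=6 char='e'
After 7 (l): row=1 col=7 char='a'
After 8 (G): row=2 col=0 char='t'
After 9 (l): row=2 col=1 char='e'
After 10 (^): row=2 col=0 char='t'
After 11 (b): row=1 col=5 char='l'

Answer: l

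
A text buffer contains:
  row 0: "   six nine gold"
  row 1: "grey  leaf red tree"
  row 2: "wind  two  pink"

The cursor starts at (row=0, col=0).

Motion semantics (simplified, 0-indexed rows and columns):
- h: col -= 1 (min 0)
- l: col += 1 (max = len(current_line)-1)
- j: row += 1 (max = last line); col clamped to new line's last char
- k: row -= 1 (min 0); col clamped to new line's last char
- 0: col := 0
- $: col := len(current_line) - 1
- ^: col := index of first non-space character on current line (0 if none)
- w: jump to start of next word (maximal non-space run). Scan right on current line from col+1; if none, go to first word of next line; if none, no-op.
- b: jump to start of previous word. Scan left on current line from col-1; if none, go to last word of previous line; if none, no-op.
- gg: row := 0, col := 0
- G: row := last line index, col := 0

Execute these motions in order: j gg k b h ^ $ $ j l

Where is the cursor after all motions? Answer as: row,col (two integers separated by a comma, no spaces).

After 1 (j): row=1 col=0 char='g'
After 2 (gg): row=0 col=0 char='_'
After 3 (k): row=0 col=0 char='_'
After 4 (b): row=0 col=0 char='_'
After 5 (h): row=0 col=0 char='_'
After 6 (^): row=0 col=3 char='s'
After 7 ($): row=0 col=15 char='d'
After 8 ($): row=0 col=15 char='d'
After 9 (j): row=1 col=15 char='t'
After 10 (l): row=1 col=16 char='r'

Answer: 1,16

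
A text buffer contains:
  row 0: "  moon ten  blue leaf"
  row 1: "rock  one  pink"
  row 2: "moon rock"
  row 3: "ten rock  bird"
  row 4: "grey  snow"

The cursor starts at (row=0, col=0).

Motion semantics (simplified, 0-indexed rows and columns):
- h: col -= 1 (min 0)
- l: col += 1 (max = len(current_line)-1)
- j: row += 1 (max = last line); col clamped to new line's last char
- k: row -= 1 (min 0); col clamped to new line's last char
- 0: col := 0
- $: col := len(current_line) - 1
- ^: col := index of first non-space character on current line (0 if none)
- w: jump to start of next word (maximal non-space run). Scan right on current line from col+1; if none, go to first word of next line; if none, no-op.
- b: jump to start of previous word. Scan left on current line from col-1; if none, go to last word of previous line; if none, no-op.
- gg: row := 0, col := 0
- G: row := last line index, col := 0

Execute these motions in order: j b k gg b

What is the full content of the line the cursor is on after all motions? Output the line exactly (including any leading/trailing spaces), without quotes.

After 1 (j): row=1 col=0 char='r'
After 2 (b): row=0 col=17 char='l'
After 3 (k): row=0 col=17 char='l'
After 4 (gg): row=0 col=0 char='_'
After 5 (b): row=0 col=0 char='_'

Answer:   moon ten  blue leaf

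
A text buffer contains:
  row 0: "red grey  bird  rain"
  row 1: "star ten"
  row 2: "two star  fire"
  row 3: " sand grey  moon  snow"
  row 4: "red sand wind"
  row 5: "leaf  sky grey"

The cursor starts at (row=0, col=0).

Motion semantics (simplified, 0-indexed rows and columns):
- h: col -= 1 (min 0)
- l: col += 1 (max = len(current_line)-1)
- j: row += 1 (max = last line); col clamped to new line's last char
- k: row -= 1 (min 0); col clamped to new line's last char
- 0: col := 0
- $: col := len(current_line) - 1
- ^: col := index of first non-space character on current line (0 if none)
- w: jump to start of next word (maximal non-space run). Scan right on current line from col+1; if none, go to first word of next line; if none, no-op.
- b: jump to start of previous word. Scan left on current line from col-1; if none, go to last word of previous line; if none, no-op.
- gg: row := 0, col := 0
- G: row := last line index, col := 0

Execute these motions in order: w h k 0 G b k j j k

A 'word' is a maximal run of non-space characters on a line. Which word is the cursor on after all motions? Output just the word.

After 1 (w): row=0 col=4 char='g'
After 2 (h): row=0 col=3 char='_'
After 3 (k): row=0 col=3 char='_'
After 4 (0): row=0 col=0 char='r'
After 5 (G): row=5 col=0 char='l'
After 6 (b): row=4 col=9 char='w'
After 7 (k): row=3 col=9 char='y'
After 8 (j): row=4 col=9 char='w'
After 9 (j): row=5 col=9 char='_'
After 10 (k): row=4 col=9 char='w'

Answer: wind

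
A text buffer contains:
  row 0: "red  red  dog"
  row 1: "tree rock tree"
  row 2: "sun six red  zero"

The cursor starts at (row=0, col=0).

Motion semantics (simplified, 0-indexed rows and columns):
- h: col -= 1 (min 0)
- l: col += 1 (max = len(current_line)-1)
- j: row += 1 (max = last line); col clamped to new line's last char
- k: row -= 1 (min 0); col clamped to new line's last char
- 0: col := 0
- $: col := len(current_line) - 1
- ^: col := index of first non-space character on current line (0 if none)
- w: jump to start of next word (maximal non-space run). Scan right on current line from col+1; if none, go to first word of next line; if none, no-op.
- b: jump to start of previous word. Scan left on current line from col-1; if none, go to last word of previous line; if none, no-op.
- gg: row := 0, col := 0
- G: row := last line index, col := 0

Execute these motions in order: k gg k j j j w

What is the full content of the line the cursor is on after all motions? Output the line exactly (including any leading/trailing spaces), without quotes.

Answer: sun six red  zero

Derivation:
After 1 (k): row=0 col=0 char='r'
After 2 (gg): row=0 col=0 char='r'
After 3 (k): row=0 col=0 char='r'
After 4 (j): row=1 col=0 char='t'
After 5 (j): row=2 col=0 char='s'
After 6 (j): row=2 col=0 char='s'
After 7 (w): row=2 col=4 char='s'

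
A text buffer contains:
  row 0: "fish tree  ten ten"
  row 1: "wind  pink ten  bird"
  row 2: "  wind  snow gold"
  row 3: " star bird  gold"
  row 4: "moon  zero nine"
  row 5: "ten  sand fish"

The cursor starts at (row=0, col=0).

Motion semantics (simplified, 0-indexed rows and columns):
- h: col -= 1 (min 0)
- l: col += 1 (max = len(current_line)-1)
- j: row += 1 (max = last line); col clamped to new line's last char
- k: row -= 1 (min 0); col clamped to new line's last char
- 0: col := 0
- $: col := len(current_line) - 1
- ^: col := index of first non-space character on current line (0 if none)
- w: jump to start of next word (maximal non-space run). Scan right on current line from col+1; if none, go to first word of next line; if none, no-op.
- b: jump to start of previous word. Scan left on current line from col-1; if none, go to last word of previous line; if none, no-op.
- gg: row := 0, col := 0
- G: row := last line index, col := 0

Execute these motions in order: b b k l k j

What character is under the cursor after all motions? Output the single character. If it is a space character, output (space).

Answer: i

Derivation:
After 1 (b): row=0 col=0 char='f'
After 2 (b): row=0 col=0 char='f'
After 3 (k): row=0 col=0 char='f'
After 4 (l): row=0 col=1 char='i'
After 5 (k): row=0 col=1 char='i'
After 6 (j): row=1 col=1 char='i'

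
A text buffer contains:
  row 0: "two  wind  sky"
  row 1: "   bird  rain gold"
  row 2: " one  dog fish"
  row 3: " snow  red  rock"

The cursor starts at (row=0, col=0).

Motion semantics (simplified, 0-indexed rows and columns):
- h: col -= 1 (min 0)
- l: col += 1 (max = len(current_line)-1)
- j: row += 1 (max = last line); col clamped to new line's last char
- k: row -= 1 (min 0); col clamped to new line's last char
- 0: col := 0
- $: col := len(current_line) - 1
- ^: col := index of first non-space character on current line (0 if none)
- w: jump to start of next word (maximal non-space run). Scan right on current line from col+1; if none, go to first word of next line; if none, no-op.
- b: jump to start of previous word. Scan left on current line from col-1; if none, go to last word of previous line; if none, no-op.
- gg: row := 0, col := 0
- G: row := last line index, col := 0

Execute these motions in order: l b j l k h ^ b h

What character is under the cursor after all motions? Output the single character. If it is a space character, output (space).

Answer: t

Derivation:
After 1 (l): row=0 col=1 char='w'
After 2 (b): row=0 col=0 char='t'
After 3 (j): row=1 col=0 char='_'
After 4 (l): row=1 col=1 char='_'
After 5 (k): row=0 col=1 char='w'
After 6 (h): row=0 col=0 char='t'
After 7 (^): row=0 col=0 char='t'
After 8 (b): row=0 col=0 char='t'
After 9 (h): row=0 col=0 char='t'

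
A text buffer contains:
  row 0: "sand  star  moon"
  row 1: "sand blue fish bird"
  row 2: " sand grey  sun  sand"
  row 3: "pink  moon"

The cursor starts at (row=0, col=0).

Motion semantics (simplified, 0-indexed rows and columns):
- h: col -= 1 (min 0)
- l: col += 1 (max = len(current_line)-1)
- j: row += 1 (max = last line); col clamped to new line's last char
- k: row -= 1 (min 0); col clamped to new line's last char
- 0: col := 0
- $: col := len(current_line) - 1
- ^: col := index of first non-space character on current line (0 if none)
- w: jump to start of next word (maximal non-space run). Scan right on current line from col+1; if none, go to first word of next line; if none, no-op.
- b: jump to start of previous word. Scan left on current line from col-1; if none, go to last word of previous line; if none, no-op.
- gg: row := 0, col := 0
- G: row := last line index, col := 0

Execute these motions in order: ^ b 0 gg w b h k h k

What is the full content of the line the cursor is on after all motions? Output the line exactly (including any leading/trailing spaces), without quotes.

Answer: sand  star  moon

Derivation:
After 1 (^): row=0 col=0 char='s'
After 2 (b): row=0 col=0 char='s'
After 3 (0): row=0 col=0 char='s'
After 4 (gg): row=0 col=0 char='s'
After 5 (w): row=0 col=6 char='s'
After 6 (b): row=0 col=0 char='s'
After 7 (h): row=0 col=0 char='s'
After 8 (k): row=0 col=0 char='s'
After 9 (h): row=0 col=0 char='s'
After 10 (k): row=0 col=0 char='s'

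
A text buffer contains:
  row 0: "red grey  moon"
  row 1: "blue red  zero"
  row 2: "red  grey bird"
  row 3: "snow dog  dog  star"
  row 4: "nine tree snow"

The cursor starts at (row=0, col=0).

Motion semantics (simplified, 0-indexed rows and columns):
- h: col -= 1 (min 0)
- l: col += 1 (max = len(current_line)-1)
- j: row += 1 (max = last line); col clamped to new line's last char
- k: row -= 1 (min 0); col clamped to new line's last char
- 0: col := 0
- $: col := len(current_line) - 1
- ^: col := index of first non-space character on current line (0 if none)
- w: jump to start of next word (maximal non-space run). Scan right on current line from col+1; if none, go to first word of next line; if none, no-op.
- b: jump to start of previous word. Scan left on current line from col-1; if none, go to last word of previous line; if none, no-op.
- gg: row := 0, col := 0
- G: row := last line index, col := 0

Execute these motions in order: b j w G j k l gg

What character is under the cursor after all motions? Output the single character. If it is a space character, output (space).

Answer: r

Derivation:
After 1 (b): row=0 col=0 char='r'
After 2 (j): row=1 col=0 char='b'
After 3 (w): row=1 col=5 char='r'
After 4 (G): row=4 col=0 char='n'
After 5 (j): row=4 col=0 char='n'
After 6 (k): row=3 col=0 char='s'
After 7 (l): row=3 col=1 char='n'
After 8 (gg): row=0 col=0 char='r'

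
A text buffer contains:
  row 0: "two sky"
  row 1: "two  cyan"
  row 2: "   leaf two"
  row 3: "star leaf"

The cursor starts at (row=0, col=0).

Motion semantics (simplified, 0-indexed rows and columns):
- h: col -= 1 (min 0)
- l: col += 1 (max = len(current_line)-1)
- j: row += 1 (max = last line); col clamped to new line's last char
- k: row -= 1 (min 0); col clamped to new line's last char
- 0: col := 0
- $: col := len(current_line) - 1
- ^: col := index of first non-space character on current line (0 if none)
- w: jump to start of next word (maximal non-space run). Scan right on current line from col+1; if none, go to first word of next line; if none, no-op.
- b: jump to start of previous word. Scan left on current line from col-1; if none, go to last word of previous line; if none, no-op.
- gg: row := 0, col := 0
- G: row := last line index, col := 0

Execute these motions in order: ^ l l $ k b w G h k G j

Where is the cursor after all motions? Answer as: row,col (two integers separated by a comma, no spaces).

Answer: 3,0

Derivation:
After 1 (^): row=0 col=0 char='t'
After 2 (l): row=0 col=1 char='w'
After 3 (l): row=0 col=2 char='o'
After 4 ($): row=0 col=6 char='y'
After 5 (k): row=0 col=6 char='y'
After 6 (b): row=0 col=4 char='s'
After 7 (w): row=1 col=0 char='t'
After 8 (G): row=3 col=0 char='s'
After 9 (h): row=3 col=0 char='s'
After 10 (k): row=2 col=0 char='_'
After 11 (G): row=3 col=0 char='s'
After 12 (j): row=3 col=0 char='s'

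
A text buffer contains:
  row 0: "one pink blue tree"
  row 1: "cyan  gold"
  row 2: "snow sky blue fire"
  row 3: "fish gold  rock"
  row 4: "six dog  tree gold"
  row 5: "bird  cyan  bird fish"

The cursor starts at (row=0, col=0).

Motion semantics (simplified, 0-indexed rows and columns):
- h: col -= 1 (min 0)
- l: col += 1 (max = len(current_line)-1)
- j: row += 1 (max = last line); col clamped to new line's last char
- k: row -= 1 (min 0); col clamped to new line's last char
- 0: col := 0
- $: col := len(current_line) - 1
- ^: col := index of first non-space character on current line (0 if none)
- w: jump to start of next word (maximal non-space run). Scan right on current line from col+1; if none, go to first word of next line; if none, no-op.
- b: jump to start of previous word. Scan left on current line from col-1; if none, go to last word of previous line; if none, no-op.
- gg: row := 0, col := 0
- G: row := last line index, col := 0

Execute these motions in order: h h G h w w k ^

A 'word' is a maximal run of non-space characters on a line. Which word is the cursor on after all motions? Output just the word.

After 1 (h): row=0 col=0 char='o'
After 2 (h): row=0 col=0 char='o'
After 3 (G): row=5 col=0 char='b'
After 4 (h): row=5 col=0 char='b'
After 5 (w): row=5 col=6 char='c'
After 6 (w): row=5 col=12 char='b'
After 7 (k): row=4 col=12 char='e'
After 8 (^): row=4 col=0 char='s'

Answer: six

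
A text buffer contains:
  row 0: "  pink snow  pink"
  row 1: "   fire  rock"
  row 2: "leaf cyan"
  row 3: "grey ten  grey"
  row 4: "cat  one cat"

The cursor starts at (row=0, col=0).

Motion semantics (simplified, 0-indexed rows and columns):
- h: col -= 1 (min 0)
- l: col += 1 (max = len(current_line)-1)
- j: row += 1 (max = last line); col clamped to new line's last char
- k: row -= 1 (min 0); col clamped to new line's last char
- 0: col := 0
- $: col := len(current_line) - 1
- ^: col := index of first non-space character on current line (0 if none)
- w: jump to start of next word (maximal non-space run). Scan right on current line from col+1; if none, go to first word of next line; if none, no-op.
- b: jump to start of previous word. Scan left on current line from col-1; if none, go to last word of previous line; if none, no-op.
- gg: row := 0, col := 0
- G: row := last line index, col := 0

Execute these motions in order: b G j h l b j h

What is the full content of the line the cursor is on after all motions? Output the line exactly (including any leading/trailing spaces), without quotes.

After 1 (b): row=0 col=0 char='_'
After 2 (G): row=4 col=0 char='c'
After 3 (j): row=4 col=0 char='c'
After 4 (h): row=4 col=0 char='c'
After 5 (l): row=4 col=1 char='a'
After 6 (b): row=4 col=0 char='c'
After 7 (j): row=4 col=0 char='c'
After 8 (h): row=4 col=0 char='c'

Answer: cat  one cat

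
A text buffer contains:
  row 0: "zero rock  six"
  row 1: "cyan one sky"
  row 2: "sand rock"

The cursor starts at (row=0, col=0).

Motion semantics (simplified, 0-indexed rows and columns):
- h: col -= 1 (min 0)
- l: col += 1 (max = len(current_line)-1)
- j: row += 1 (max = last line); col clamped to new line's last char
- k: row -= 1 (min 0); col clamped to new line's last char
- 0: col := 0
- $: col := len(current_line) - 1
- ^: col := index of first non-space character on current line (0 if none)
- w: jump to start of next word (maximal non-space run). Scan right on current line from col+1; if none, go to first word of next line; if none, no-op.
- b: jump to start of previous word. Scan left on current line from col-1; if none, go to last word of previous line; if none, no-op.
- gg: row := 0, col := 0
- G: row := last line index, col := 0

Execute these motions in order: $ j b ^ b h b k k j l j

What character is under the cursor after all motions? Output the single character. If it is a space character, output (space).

Answer: o

Derivation:
After 1 ($): row=0 col=13 char='x'
After 2 (j): row=1 col=11 char='y'
After 3 (b): row=1 col=9 char='s'
After 4 (^): row=1 col=0 char='c'
After 5 (b): row=0 col=11 char='s'
After 6 (h): row=0 col=10 char='_'
After 7 (b): row=0 col=5 char='r'
After 8 (k): row=0 col=5 char='r'
After 9 (k): row=0 col=5 char='r'
After 10 (j): row=1 col=5 char='o'
After 11 (l): row=1 col=6 char='n'
After 12 (j): row=2 col=6 char='o'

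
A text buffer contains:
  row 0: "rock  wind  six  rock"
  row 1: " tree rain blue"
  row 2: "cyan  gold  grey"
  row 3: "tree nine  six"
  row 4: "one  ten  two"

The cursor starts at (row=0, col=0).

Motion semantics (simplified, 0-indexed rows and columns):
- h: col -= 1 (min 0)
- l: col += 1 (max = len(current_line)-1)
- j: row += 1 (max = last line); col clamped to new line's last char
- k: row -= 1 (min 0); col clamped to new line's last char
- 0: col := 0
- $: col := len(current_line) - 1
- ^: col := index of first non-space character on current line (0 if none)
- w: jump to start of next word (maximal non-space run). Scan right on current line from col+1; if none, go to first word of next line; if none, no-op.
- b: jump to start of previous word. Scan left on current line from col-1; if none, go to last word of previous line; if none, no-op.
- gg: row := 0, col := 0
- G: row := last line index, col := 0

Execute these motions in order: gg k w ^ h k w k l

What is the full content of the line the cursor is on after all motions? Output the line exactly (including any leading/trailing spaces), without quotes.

After 1 (gg): row=0 col=0 char='r'
After 2 (k): row=0 col=0 char='r'
After 3 (w): row=0 col=6 char='w'
After 4 (^): row=0 col=0 char='r'
After 5 (h): row=0 col=0 char='r'
After 6 (k): row=0 col=0 char='r'
After 7 (w): row=0 col=6 char='w'
After 8 (k): row=0 col=6 char='w'
After 9 (l): row=0 col=7 char='i'

Answer: rock  wind  six  rock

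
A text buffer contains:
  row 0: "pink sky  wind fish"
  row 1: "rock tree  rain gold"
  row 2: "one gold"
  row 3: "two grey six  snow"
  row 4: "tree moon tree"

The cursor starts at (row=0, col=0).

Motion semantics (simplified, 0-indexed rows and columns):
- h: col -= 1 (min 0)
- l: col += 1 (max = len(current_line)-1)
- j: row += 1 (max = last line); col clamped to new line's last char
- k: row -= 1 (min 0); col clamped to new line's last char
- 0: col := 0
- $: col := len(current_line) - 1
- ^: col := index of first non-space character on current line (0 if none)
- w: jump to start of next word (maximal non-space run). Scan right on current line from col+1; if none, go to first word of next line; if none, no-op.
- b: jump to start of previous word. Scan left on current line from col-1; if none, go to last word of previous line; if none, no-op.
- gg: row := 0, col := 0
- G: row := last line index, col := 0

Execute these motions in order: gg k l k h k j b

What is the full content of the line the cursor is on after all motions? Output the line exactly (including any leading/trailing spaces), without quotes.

Answer: pink sky  wind fish

Derivation:
After 1 (gg): row=0 col=0 char='p'
After 2 (k): row=0 col=0 char='p'
After 3 (l): row=0 col=1 char='i'
After 4 (k): row=0 col=1 char='i'
After 5 (h): row=0 col=0 char='p'
After 6 (k): row=0 col=0 char='p'
After 7 (j): row=1 col=0 char='r'
After 8 (b): row=0 col=15 char='f'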